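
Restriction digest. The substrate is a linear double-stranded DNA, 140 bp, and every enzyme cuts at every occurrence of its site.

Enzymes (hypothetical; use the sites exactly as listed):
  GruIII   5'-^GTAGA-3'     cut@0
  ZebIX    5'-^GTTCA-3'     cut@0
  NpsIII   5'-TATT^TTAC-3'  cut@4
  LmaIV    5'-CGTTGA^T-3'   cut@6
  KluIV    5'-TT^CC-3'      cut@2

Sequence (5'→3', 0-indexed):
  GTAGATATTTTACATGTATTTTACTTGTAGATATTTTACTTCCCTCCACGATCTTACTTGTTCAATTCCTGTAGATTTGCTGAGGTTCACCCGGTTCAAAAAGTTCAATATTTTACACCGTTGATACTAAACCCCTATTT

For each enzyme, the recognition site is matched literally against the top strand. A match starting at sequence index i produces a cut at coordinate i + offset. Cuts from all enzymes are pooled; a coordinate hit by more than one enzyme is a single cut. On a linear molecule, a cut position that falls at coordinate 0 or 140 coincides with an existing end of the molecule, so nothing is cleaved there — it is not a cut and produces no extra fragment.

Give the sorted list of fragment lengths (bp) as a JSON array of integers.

[3,6,6,8,9,9,9,9,10,11,12,14,16,18]

Scan for sites:
  GruIII (GTAGA, off=0): starts [0, 26, 70] → cuts [26, 70] (position 0 is a terminus of the linear molecule — no cut)
  ZebIX (GTTCA, off=0): starts [59, 84, 93, 102] → cuts [59, 84, 93, 102]
  NpsIII (TATTTTAC, off=4): starts [5, 16, 31, 108] → cuts [9, 20, 35, 112]
  LmaIV (CGTTGAT, off=6): starts [118] → cuts [124]
  KluIV (TTCC, off=2): starts [39, 65] → cuts [41, 67]

Pooled cuts: [9, 20, 26, 35, 41, 59, 67, 70, 84, 93, 102, 112, 124]

Fragment lengths:
  [0,9): 9 bp
  [9,20): 11 bp
  [20,26): 6 bp
  [26,35): 9 bp
  [35,41): 6 bp
  [41,59): 18 bp
  [59,67): 8 bp
  [67,70): 3 bp
  [70,84): 14 bp
  [84,93): 9 bp
  [93,102): 9 bp
  [102,112): 10 bp
  [112,124): 12 bp
  [124,140): 16 bp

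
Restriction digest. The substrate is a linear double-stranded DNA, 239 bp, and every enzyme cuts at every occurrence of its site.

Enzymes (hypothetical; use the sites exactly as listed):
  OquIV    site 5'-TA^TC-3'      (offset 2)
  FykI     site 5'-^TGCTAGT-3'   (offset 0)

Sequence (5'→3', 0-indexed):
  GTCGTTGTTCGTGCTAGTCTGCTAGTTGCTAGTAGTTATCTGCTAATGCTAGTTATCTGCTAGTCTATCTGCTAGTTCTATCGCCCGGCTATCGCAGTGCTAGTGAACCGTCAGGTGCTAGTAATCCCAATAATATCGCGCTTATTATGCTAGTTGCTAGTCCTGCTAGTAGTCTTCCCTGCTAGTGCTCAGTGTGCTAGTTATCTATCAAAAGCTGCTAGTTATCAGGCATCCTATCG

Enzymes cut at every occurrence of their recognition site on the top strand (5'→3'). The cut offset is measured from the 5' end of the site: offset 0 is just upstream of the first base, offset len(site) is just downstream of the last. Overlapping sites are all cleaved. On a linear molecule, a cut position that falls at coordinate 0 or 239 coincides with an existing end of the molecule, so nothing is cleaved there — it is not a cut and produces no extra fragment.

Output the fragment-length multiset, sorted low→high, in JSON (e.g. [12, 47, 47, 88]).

[2,2,3,4,6,7,7,8,8,8,9,9,9,9,10,11,11,11,12,12,12,15,16,18,20]

Per-enzyme occurrences:
  OquIV TATC/2: at [36, 53, 65, 78, 89, 133, 201, 205, 222, 234] ⇒ [38, 55, 67, 80, 91, 135, 203, 207, 224, 236]
  FykI TGCTAGT/0: at [11, 19, 26, 46, 57, 69, 97, 115, 147, 154, 163, 179, 194, 215] ⇒ [11, 19, 26, 46, 57, 69, 97, 115, 147, 154, 163, 179, 194, 215]

Pooled cuts: [11, 19, 26, 38, 46, 55, 57, 67, 69, 80, 91, 97, 115, 135, 147, 154, 163, 179, 194, 203, 207, 215, 224, 236]

Fragment lengths:
  [0,11): 11 bp
  [11,19): 8 bp
  [19,26): 7 bp
  [26,38): 12 bp
  [38,46): 8 bp
  [46,55): 9 bp
  [55,57): 2 bp
  [57,67): 10 bp
  [67,69): 2 bp
  [69,80): 11 bp
  [80,91): 11 bp
  [91,97): 6 bp
  [97,115): 18 bp
  [115,135): 20 bp
  [135,147): 12 bp
  [147,154): 7 bp
  [154,163): 9 bp
  [163,179): 16 bp
  [179,194): 15 bp
  [194,203): 9 bp
  [203,207): 4 bp
  [207,215): 8 bp
  [215,224): 9 bp
  [224,236): 12 bp
  [236,239): 3 bp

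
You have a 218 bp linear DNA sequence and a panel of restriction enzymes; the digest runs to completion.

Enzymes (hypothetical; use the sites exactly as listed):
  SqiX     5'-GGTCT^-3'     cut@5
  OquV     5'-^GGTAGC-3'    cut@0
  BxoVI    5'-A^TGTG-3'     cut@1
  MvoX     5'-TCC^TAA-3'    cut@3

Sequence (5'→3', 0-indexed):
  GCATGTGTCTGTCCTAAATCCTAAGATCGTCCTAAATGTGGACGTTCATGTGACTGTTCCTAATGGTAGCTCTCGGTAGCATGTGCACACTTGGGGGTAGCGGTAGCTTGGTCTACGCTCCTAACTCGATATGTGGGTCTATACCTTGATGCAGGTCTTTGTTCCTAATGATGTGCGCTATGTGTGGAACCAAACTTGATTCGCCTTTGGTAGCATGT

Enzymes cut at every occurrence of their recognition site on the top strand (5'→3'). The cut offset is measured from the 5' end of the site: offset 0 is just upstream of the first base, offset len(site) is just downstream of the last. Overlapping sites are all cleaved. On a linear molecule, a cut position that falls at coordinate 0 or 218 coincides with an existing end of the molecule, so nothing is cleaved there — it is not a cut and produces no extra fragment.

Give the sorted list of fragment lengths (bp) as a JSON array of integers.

[3,4,4,6,6,7,7,7,7,9,9,10,10,10,11,11,12,12,13,14,18,28]

Site scan:
  SqiX GGTCT/5: at [109, 135, 153] ⇒ [114, 140, 158]
  OquV GGTAGC/0: at [64, 74, 95, 101, 208] ⇒ [64, 74, 95, 101, 208]
  BxoVI ATGTG/1: at [2, 35, 47, 80, 130, 170, 179] ⇒ [3, 36, 48, 81, 131, 171, 180]
  MvoX TCCTAA/3: at [11, 18, 29, 57, 118, 162] ⇒ [14, 21, 32, 60, 121, 165]

All cut coordinates (distinct, sorted): [3, 14, 21, 32, 36, 48, 60, 64, 74, 81, 95, 101, 114, 121, 131, 140, 158, 165, 171, 180, 208]

Fragments:
  [0,3): 3 bp
  [3,14): 11 bp
  [14,21): 7 bp
  [21,32): 11 bp
  [32,36): 4 bp
  [36,48): 12 bp
  [48,60): 12 bp
  [60,64): 4 bp
  [64,74): 10 bp
  [74,81): 7 bp
  [81,95): 14 bp
  [95,101): 6 bp
  [101,114): 13 bp
  [114,121): 7 bp
  [121,131): 10 bp
  [131,140): 9 bp
  [140,158): 18 bp
  [158,165): 7 bp
  [165,171): 6 bp
  [171,180): 9 bp
  [180,208): 28 bp
  [208,218): 10 bp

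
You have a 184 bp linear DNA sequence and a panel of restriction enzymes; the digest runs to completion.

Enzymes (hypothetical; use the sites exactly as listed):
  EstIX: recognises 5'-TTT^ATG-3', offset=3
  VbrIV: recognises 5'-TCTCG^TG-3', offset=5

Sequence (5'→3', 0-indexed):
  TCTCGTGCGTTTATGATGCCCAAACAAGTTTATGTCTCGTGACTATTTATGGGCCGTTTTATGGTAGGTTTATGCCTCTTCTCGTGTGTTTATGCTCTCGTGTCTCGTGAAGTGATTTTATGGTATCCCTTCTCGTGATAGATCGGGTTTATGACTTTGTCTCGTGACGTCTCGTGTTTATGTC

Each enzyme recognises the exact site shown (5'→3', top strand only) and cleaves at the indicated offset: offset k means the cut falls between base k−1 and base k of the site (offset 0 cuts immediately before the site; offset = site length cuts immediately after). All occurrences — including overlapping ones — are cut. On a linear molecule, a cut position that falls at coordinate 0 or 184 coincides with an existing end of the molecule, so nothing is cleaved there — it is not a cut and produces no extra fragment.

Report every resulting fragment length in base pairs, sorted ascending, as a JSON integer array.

Scan for sites:
  EstIX TTTATG/3: at [9, 28, 45, 57, 68, 88, 116, 147, 176] ⇒ [12, 31, 48, 60, 71, 91, 119, 150, 179]
  VbrIV TCTCGTG/5: at [0, 34, 79, 95, 102, 130, 159, 169] ⇒ [5, 39, 84, 100, 107, 135, 164, 174]

Pooled cuts: [5, 12, 31, 39, 48, 60, 71, 84, 91, 100, 107, 119, 135, 150, 164, 174, 179]

Fragment lengths:
  [0,5): 5 bp
  [5,12): 7 bp
  [12,31): 19 bp
  [31,39): 8 bp
  [39,48): 9 bp
  [48,60): 12 bp
  [60,71): 11 bp
  [71,84): 13 bp
  [84,91): 7 bp
  [91,100): 9 bp
  [100,107): 7 bp
  [107,119): 12 bp
  [119,135): 16 bp
  [135,150): 15 bp
  [150,164): 14 bp
  [164,174): 10 bp
  [174,179): 5 bp
  [179,184): 5 bp

[5,5,5,7,7,7,8,9,9,10,11,12,12,13,14,15,16,19]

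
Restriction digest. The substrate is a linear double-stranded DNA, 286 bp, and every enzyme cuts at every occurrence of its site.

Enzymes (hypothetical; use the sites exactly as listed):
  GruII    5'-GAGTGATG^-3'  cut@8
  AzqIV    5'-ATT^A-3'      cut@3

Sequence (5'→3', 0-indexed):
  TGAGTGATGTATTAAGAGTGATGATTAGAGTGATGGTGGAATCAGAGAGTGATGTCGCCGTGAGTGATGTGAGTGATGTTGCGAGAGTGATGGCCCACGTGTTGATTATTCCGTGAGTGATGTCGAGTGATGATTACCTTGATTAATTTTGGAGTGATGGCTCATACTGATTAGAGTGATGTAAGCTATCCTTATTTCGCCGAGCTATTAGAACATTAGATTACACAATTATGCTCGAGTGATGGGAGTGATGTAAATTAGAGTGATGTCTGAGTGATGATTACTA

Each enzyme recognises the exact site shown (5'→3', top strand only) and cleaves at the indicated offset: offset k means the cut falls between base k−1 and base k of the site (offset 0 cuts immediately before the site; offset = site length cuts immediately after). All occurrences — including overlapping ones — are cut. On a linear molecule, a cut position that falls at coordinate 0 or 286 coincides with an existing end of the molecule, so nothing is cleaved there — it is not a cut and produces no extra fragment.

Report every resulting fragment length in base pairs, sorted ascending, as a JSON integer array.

[3,3,3,4,4,5,6,8,8,9,9,9,9,9,9,9,10,10,11,13,14,14,15,15,15,15,19,28]

Scan for sites:
  GruII (GAGTGATG, off=8): starts [1, 15, 27, 46, 61, 70, 84, 114, 124, 151, 173, 236, 245, 260, 271] → cuts [9, 23, 35, 54, 69, 78, 92, 122, 132, 159, 181, 244, 253, 268, 279]
  AzqIV (ATTA, off=3): starts [10, 23, 104, 132, 141, 169, 206, 214, 219, 227, 256, 279] → cuts [13, 26, 107, 135, 144, 172, 209, 217, 222, 230, 259, 282]

Pooled cuts: [9, 13, 23, 26, 35, 54, 69, 78, 92, 107, 122, 132, 135, 144, 159, 172, 181, 209, 217, 222, 230, 244, 253, 259, 268, 279, 282]

Fragment lengths:
  [0,9): 9 bp
  [9,13): 4 bp
  [13,23): 10 bp
  [23,26): 3 bp
  [26,35): 9 bp
  [35,54): 19 bp
  [54,69): 15 bp
  [69,78): 9 bp
  [78,92): 14 bp
  [92,107): 15 bp
  [107,122): 15 bp
  [122,132): 10 bp
  [132,135): 3 bp
  [135,144): 9 bp
  [144,159): 15 bp
  [159,172): 13 bp
  [172,181): 9 bp
  [181,209): 28 bp
  [209,217): 8 bp
  [217,222): 5 bp
  [222,230): 8 bp
  [230,244): 14 bp
  [244,253): 9 bp
  [253,259): 6 bp
  [259,268): 9 bp
  [268,279): 11 bp
  [279,282): 3 bp
  [282,286): 4 bp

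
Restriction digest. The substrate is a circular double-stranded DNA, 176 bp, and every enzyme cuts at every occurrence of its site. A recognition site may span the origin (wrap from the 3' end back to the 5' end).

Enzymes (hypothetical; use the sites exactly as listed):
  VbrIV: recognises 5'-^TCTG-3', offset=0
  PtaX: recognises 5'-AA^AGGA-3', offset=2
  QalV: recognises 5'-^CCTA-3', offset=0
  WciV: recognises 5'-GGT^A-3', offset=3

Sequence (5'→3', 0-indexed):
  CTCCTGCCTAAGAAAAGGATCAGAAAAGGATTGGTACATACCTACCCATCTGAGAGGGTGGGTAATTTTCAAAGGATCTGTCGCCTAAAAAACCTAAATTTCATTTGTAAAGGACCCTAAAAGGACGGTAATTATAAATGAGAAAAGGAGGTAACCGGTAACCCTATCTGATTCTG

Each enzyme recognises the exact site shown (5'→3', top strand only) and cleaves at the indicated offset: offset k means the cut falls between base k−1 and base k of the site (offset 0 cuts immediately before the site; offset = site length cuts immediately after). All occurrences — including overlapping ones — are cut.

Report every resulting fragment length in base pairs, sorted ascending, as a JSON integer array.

[3,4,4,5,5,6,6,7,7,7,8,8,9,9,9,9,10,11,15,16,18]

Site scan:
  VbrIV (TCTG, off=0): starts [48, 76, 166, 172] → cuts [48, 76, 166, 172]
  PtaX (AAAGGA, off=2): starts [13, 24, 70, 108, 119, 143] → cuts [15, 26, 72, 110, 121, 145]
  QalV (CCTA, off=0): starts [6, 40, 83, 92, 115, 162] → cuts [6, 40, 83, 92, 115, 162]
  WciV (GGTA, off=3): starts [32, 60, 126, 149, 156] → cuts [35, 63, 129, 152, 159]

Pooled cuts: [6, 15, 26, 35, 40, 48, 63, 72, 76, 83, 92, 110, 115, 121, 129, 145, 152, 159, 162, 166, 172]

Fragments:
  6→15: 9 bp
  15→26: 11 bp
  26→35: 9 bp
  35→40: 5 bp
  40→48: 8 bp
  48→63: 15 bp
  63→72: 9 bp
  72→76: 4 bp
  76→83: 7 bp
  83→92: 9 bp
  92→110: 18 bp
  110→115: 5 bp
  115→121: 6 bp
  121→129: 8 bp
  129→145: 16 bp
  145→152: 7 bp
  152→159: 7 bp
  159→162: 3 bp
  162→166: 4 bp
  166→172: 6 bp
  172→6 (wrap): 176-172+6 = 10 bp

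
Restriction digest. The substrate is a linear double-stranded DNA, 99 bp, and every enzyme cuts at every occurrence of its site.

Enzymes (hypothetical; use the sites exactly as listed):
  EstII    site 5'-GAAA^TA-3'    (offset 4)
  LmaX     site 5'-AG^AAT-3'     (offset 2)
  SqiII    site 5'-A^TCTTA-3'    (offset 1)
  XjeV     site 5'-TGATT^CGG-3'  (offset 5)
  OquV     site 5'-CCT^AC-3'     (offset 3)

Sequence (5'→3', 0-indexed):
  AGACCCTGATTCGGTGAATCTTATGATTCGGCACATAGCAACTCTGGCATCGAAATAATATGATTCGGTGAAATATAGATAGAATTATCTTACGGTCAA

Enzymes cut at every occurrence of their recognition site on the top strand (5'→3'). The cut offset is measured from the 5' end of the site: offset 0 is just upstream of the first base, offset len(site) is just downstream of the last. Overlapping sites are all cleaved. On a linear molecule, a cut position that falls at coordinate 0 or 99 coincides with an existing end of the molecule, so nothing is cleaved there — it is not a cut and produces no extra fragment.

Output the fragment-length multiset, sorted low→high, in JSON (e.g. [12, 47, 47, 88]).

Per-enzyme occurrences:
  EstII (GAAATA, off=4): starts [51, 69] → cuts [55, 73]
  LmaX (AGAAT, off=2): starts [80] → cuts [82]
  SqiII (ATCTTA, off=1): starts [17, 86] → cuts [18, 87]
  XjeV (TGATTCGG, off=5): starts [6, 23, 60] → cuts [11, 28, 65]
  OquV (CCTAC, off=3): no sites

Pooled cuts: [11, 18, 28, 55, 65, 73, 82, 87]

Fragments:
  [0,11): 11 bp
  [11,18): 7 bp
  [18,28): 10 bp
  [28,55): 27 bp
  [55,65): 10 bp
  [65,73): 8 bp
  [73,82): 9 bp
  [82,87): 5 bp
  [87,99): 12 bp

[5,7,8,9,10,10,11,12,27]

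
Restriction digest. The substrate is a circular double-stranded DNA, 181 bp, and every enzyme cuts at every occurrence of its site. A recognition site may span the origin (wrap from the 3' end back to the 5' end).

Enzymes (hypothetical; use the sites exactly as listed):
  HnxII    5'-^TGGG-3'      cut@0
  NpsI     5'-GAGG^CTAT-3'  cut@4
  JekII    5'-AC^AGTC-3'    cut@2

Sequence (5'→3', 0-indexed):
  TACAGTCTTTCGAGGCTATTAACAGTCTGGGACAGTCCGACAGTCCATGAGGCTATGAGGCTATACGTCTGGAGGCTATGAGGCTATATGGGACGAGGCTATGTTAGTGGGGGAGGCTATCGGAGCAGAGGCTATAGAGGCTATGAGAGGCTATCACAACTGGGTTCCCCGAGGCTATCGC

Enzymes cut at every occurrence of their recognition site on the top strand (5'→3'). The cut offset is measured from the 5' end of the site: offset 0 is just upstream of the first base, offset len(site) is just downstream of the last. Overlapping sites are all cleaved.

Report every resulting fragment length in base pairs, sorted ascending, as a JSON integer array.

Site scan:
  HnxII (TGGG, off=0): starts [27, 88, 107, 160] → cuts [27, 88, 107, 160]
  NpsI (GAGGCTAT, off=4): starts [11, 48, 56, 71, 79, 94, 112, 127, 136, 146, 170] → cuts [15, 52, 60, 75, 83, 98, 116, 131, 140, 150, 174]
  JekII (ACAGTC, off=2): starts [1, 21, 31, 39] → cuts [3, 23, 33, 41]

All cut coordinates (distinct, sorted): [3, 15, 23, 27, 33, 41, 52, 60, 75, 83, 88, 98, 107, 116, 131, 140, 150, 160, 174]

Fragments:
  3→15: 12 bp
  15→23: 8 bp
  23→27: 4 bp
  27→33: 6 bp
  33→41: 8 bp
  41→52: 11 bp
  52→60: 8 bp
  60→75: 15 bp
  75→83: 8 bp
  83→88: 5 bp
  88→98: 10 bp
  98→107: 9 bp
  107→116: 9 bp
  116→131: 15 bp
  131→140: 9 bp
  140→150: 10 bp
  150→160: 10 bp
  160→174: 14 bp
  174→3 (wrap): 181-174+3 = 10 bp

[4,5,6,8,8,8,8,9,9,9,10,10,10,10,11,12,14,15,15]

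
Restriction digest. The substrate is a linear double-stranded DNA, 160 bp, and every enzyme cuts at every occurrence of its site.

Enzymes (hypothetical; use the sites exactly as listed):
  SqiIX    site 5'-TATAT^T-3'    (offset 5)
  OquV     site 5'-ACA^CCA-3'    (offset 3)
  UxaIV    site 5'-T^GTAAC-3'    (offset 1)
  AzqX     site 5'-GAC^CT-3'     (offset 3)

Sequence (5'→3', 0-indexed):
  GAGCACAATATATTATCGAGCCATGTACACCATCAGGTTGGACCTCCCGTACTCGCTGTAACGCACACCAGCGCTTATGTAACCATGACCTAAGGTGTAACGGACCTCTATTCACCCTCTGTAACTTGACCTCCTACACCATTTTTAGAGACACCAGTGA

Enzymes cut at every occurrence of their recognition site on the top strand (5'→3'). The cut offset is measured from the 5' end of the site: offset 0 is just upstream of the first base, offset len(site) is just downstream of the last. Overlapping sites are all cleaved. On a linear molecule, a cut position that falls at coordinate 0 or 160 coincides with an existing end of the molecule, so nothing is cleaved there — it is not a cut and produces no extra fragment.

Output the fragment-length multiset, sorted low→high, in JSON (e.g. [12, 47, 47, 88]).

Site scan:
  SqiIX TATATT/5: at [8] ⇒ [13]
  OquV ACACCA/3: at [26, 64, 135, 150] ⇒ [29, 67, 138, 153]
  UxaIV TGTAAC/1: at [56, 77, 95, 119] ⇒ [57, 78, 96, 120]
  AzqX GACCT/3: at [40, 86, 102, 127] ⇒ [43, 89, 105, 130]

All cut coordinates (distinct, sorted): [13, 29, 43, 57, 67, 78, 89, 96, 105, 120, 130, 138, 153]

Fragment lengths:
  [0,13): 13 bp
  [13,29): 16 bp
  [29,43): 14 bp
  [43,57): 14 bp
  [57,67): 10 bp
  [67,78): 11 bp
  [78,89): 11 bp
  [89,96): 7 bp
  [96,105): 9 bp
  [105,120): 15 bp
  [120,130): 10 bp
  [130,138): 8 bp
  [138,153): 15 bp
  [153,160): 7 bp

[7,7,8,9,10,10,11,11,13,14,14,15,15,16]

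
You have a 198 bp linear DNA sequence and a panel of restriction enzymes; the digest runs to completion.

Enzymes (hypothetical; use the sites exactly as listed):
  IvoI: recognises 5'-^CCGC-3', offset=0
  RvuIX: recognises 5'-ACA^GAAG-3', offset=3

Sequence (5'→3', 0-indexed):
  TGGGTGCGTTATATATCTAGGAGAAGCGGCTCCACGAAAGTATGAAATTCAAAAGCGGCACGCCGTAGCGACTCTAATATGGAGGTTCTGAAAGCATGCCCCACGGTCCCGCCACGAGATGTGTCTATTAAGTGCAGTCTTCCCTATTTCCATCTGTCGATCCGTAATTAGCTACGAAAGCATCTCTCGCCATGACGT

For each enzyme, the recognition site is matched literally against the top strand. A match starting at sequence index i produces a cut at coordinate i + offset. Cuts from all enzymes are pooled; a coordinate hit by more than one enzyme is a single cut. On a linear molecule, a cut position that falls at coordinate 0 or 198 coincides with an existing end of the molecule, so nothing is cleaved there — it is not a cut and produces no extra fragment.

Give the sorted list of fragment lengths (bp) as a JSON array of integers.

Scan for sites:
  IvoI (CCGC, off=0): starts [108] → cuts [108]
  RvuIX (ACAGAAG, off=3): no sites

All cut coordinates (distinct, sorted): [108]

Fragment lengths:
  [0,108): 108 bp
  [108,198): 90 bp

[90,108]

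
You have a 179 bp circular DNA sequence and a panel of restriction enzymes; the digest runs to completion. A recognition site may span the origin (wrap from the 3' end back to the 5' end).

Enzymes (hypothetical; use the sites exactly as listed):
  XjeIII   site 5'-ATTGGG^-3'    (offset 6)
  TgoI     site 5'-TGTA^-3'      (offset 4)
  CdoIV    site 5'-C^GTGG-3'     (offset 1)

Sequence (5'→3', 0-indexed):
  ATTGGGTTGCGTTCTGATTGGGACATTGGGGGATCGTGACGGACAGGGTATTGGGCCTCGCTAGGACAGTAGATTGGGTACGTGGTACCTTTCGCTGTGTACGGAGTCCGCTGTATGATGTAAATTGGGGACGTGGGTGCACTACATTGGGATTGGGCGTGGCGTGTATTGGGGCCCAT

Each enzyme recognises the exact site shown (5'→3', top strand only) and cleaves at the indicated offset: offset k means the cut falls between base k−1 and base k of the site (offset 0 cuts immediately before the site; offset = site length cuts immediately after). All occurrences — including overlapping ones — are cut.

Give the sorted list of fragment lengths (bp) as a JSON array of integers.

Site scan:
  XjeIII (ATTGGG, off=6): starts [0, 16, 24, 49, 72, 123, 145, 151, 167] → cuts [6, 22, 30, 55, 78, 129, 151, 157, 173]
  TgoI (TGTA, off=4): starts [97, 111, 118, 164] → cuts [101, 115, 122, 168]
  CdoIV (CGTGG, off=1): starts [80, 131, 157] → cuts [81, 132, 158]

Pooled cuts: [6, 22, 30, 55, 78, 81, 101, 115, 122, 129, 132, 151, 157, 158, 168, 173]

Fragment lengths:
  6→22: 16 bp
  22→30: 8 bp
  30→55: 25 bp
  55→78: 23 bp
  78→81: 3 bp
  81→101: 20 bp
  101→115: 14 bp
  115→122: 7 bp
  122→129: 7 bp
  129→132: 3 bp
  132→151: 19 bp
  151→157: 6 bp
  157→158: 1 bp
  158→168: 10 bp
  168→173: 5 bp
  173→6 (wrap): 179-173+6 = 12 bp

[1,3,3,5,6,7,7,8,10,12,14,16,19,20,23,25]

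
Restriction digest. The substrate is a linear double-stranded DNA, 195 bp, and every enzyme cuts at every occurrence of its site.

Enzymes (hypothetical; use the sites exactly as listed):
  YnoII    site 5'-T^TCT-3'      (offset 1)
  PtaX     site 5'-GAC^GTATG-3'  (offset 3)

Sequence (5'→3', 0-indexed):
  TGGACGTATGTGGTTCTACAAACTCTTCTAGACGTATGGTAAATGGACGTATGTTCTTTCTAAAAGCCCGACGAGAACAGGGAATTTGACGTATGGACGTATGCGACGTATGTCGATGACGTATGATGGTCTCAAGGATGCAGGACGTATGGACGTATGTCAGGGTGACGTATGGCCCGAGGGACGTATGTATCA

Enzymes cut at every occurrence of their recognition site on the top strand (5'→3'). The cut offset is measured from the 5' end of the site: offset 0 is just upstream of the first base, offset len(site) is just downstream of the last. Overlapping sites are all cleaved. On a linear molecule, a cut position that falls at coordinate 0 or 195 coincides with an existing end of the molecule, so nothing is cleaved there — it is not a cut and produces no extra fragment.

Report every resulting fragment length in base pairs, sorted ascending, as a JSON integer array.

Scan for sites:
  YnoII TTCT/1: at [13, 25, 53, 57] ⇒ [14, 26, 54, 58]
  PtaX GACGTATG/3: at [2, 30, 45, 87, 95, 104, 117, 143, 151, 166, 182] ⇒ [5, 33, 48, 90, 98, 107, 120, 146, 154, 169, 185]

Pooled cuts: [5, 14, 26, 33, 48, 54, 58, 90, 98, 107, 120, 146, 154, 169, 185]

Fragments:
  [0,5): 5 bp
  [5,14): 9 bp
  [14,26): 12 bp
  [26,33): 7 bp
  [33,48): 15 bp
  [48,54): 6 bp
  [54,58): 4 bp
  [58,90): 32 bp
  [90,98): 8 bp
  [98,107): 9 bp
  [107,120): 13 bp
  [120,146): 26 bp
  [146,154): 8 bp
  [154,169): 15 bp
  [169,185): 16 bp
  [185,195): 10 bp

[4,5,6,7,8,8,9,9,10,12,13,15,15,16,26,32]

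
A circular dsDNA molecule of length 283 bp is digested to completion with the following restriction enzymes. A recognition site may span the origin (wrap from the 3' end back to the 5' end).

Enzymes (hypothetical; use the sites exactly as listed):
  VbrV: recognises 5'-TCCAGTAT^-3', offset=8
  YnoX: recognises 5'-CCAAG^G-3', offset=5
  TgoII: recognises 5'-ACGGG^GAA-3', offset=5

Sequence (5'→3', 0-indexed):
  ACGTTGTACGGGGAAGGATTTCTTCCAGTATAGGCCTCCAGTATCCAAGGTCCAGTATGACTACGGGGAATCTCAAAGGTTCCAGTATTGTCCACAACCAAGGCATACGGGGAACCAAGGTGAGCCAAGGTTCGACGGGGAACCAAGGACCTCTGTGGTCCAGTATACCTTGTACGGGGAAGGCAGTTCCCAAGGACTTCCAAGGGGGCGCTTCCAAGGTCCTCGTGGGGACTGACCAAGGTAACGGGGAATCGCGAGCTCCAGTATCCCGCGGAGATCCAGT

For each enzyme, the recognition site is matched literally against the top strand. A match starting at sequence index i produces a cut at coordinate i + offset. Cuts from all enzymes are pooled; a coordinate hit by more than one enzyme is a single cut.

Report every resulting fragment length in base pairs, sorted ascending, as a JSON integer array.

Per-enzyme occurrences:
  VbrV (TCCAGTAT, off=8): starts [23, 36, 50, 80, 158, 259] → cuts [31, 44, 58, 88, 166, 267]
  YnoX (CCAAGG, off=5): starts [44, 97, 114, 124, 142, 189, 199, 213, 235] → cuts [49, 102, 119, 129, 147, 194, 204, 218, 240]
  TgoII (ACGGGGAA, off=5): starts [7, 62, 106, 134, 173, 243] → cuts [12, 67, 111, 139, 178, 248]

All cut coordinates (distinct, sorted): [12, 31, 44, 49, 58, 67, 88, 102, 111, 119, 129, 139, 147, 166, 178, 194, 204, 218, 240, 248, 267]

Fragment lengths:
  12→31: 19 bp
  31→44: 13 bp
  44→49: 5 bp
  49→58: 9 bp
  58→67: 9 bp
  67→88: 21 bp
  88→102: 14 bp
  102→111: 9 bp
  111→119: 8 bp
  119→129: 10 bp
  129→139: 10 bp
  139→147: 8 bp
  147→166: 19 bp
  166→178: 12 bp
  178→194: 16 bp
  194→204: 10 bp
  204→218: 14 bp
  218→240: 22 bp
  240→248: 8 bp
  248→267: 19 bp
  267→12 (wrap): 283-267+12 = 28 bp

[5,8,8,8,9,9,9,10,10,10,12,13,14,14,16,19,19,19,21,22,28]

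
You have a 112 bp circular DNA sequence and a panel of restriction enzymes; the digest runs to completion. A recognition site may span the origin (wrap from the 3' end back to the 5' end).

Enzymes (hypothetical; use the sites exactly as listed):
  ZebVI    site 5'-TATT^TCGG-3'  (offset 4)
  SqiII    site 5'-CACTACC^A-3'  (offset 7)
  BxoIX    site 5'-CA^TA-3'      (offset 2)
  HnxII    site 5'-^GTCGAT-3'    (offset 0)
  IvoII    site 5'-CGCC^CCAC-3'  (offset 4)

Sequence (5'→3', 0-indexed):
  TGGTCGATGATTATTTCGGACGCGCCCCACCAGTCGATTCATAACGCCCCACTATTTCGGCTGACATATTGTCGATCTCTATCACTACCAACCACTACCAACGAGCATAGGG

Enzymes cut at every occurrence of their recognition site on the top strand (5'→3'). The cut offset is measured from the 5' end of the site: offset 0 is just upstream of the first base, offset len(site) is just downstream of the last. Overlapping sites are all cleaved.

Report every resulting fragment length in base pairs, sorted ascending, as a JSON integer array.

[4,6,7,7,8,8,9,10,10,11,13,19]

Per-enzyme occurrences:
  ZebVI (TATTTCGG, off=4): starts [11, 52] → cuts [15, 56]
  SqiII (CACTACCA, off=7): starts [82, 92] → cuts [89, 99]
  BxoIX (CATA, off=2): starts [39, 64, 105] → cuts [41, 66, 107]
  HnxII (GTCGAT, off=0): starts [2, 32, 70] → cuts [2, 32, 70]
  IvoII (CGCCCCAC, off=4): starts [22, 44] → cuts [26, 48]

All cut coordinates (distinct, sorted): [2, 15, 26, 32, 41, 48, 56, 66, 70, 89, 99, 107]

Fragments:
  2→15: 13 bp
  15→26: 11 bp
  26→32: 6 bp
  32→41: 9 bp
  41→48: 7 bp
  48→56: 8 bp
  56→66: 10 bp
  66→70: 4 bp
  70→89: 19 bp
  89→99: 10 bp
  99→107: 8 bp
  107→2 (wrap): 112-107+2 = 7 bp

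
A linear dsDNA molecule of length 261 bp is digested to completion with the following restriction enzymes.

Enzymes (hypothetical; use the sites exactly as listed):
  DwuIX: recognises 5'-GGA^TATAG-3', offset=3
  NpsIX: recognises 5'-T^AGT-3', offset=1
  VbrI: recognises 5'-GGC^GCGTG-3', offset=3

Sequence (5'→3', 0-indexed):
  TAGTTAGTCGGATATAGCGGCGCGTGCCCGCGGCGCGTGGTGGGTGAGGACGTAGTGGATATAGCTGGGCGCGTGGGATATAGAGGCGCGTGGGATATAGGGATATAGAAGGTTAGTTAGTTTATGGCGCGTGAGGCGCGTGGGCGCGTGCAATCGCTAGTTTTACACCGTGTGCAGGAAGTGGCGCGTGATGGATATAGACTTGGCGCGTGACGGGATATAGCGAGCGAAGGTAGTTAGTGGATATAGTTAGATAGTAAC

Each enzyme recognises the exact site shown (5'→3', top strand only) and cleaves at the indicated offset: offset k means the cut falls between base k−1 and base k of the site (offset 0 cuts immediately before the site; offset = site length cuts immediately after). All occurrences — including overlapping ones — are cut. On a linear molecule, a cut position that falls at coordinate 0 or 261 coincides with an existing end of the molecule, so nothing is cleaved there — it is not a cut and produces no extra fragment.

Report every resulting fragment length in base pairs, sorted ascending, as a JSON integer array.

[1,3,4,4,4,6,6,6,7,8,8,8,8,8,9,9,9,10,10,11,11,11,12,13,13,16,19,27]

Site scan:
  DwuIX GGATATAG/3: at [9, 56, 75, 92, 100, 192, 215, 241] ⇒ [12, 59, 78, 95, 103, 195, 218, 244]
  NpsIX TAGT/1: at [0, 4, 52, 113, 117, 157, 233, 237, 246, 254] ⇒ [1, 5, 53, 114, 118, 158, 234, 238, 247, 255]
  VbrI GGCGCGTG/3: at [18, 31, 67, 84, 125, 134, 142, 182, 204] ⇒ [21, 34, 70, 87, 128, 137, 145, 185, 207]

All cut coordinates (distinct, sorted): [1, 5, 12, 21, 34, 53, 59, 70, 78, 87, 95, 103, 114, 118, 128, 137, 145, 158, 185, 195, 207, 218, 234, 238, 244, 247, 255]

Fragment lengths:
  [0,1): 1 bp
  [1,5): 4 bp
  [5,12): 7 bp
  [12,21): 9 bp
  [21,34): 13 bp
  [34,53): 19 bp
  [53,59): 6 bp
  [59,70): 11 bp
  [70,78): 8 bp
  [78,87): 9 bp
  [87,95): 8 bp
  [95,103): 8 bp
  [103,114): 11 bp
  [114,118): 4 bp
  [118,128): 10 bp
  [128,137): 9 bp
  [137,145): 8 bp
  [145,158): 13 bp
  [158,185): 27 bp
  [185,195): 10 bp
  [195,207): 12 bp
  [207,218): 11 bp
  [218,234): 16 bp
  [234,238): 4 bp
  [238,244): 6 bp
  [244,247): 3 bp
  [247,255): 8 bp
  [255,261): 6 bp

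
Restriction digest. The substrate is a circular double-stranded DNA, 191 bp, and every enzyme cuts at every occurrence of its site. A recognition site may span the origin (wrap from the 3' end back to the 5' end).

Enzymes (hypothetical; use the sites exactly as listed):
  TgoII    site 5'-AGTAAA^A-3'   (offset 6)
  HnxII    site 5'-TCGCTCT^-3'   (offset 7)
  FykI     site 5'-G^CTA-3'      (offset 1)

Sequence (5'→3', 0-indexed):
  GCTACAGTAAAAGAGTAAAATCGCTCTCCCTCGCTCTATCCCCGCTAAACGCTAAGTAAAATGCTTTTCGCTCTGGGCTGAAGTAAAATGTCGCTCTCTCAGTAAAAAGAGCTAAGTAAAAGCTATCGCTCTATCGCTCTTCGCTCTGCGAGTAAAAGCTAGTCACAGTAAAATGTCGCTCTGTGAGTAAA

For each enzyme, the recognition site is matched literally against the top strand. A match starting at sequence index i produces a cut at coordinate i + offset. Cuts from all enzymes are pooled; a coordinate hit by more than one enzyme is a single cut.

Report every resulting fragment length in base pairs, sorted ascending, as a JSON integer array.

[2,2,5,7,7,7,8,8,8,9,9,9,9,10,10,10,10,10,10,13,14,14]

Per-enzyme occurrences:
  TgoII (AGTAAAA, off=6): starts [5, 13, 54, 81, 100, 114, 150, 166] → cuts [11, 19, 60, 87, 106, 120, 156, 172]
  HnxII (TCGCTCT, off=7): starts [20, 30, 67, 90, 125, 133, 140, 175] → cuts [27, 37, 74, 97, 132, 140, 147, 182]
  FykI (GCTA, off=1): starts [0, 43, 50, 110, 121, 157] → cuts [1, 44, 51, 111, 122, 158]

All cut coordinates (distinct, sorted): [1, 11, 19, 27, 37, 44, 51, 60, 74, 87, 97, 106, 111, 120, 122, 132, 140, 147, 156, 158, 172, 182]

Fragments:
  1→11: 10 bp
  11→19: 8 bp
  19→27: 8 bp
  27→37: 10 bp
  37→44: 7 bp
  44→51: 7 bp
  51→60: 9 bp
  60→74: 14 bp
  74→87: 13 bp
  87→97: 10 bp
  97→106: 9 bp
  106→111: 5 bp
  111→120: 9 bp
  120→122: 2 bp
  122→132: 10 bp
  132→140: 8 bp
  140→147: 7 bp
  147→156: 9 bp
  156→158: 2 bp
  158→172: 14 bp
  172→182: 10 bp
  182→1 (wrap): 191-182+1 = 10 bp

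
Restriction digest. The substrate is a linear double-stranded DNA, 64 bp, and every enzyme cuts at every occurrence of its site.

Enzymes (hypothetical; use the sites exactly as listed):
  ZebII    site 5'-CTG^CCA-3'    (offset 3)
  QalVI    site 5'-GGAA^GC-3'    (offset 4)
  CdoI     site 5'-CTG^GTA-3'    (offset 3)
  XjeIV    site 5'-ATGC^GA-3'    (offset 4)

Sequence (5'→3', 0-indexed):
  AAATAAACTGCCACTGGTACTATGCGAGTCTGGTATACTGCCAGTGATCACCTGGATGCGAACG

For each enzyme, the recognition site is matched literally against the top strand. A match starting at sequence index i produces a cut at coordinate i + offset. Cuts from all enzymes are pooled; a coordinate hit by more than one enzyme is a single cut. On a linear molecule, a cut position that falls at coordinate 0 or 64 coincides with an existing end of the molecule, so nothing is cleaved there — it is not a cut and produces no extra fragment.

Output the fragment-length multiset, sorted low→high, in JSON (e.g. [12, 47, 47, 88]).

Per-enzyme occurrences:
  ZebII CTGCCA/3: at [7, 37] ⇒ [10, 40]
  QalVI (GGAAGC, off=4): no sites
  CdoI CTGGTA/3: at [13, 29] ⇒ [16, 32]
  XjeIV ATGCGA/4: at [21, 55] ⇒ [25, 59]

All cut coordinates (distinct, sorted): [10, 16, 25, 32, 40, 59]

Fragments:
  [0,10): 10 bp
  [10,16): 6 bp
  [16,25): 9 bp
  [25,32): 7 bp
  [32,40): 8 bp
  [40,59): 19 bp
  [59,64): 5 bp

[5,6,7,8,9,10,19]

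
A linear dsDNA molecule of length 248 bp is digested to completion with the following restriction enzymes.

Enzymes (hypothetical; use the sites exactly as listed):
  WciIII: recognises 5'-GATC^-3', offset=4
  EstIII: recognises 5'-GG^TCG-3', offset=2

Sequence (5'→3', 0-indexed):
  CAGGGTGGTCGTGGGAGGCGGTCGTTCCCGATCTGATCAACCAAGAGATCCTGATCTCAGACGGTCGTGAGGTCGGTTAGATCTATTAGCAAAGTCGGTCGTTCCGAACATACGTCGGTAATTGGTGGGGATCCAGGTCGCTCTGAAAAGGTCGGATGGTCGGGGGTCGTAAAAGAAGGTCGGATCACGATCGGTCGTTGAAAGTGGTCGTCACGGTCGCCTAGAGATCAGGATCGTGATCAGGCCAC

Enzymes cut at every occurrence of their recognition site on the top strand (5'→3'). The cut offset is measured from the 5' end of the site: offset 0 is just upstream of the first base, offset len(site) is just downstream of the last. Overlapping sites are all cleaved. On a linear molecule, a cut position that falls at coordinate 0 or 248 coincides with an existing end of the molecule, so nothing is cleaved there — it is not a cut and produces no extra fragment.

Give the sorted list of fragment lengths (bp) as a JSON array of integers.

[2,4,5,6,6,6,6,7,7,7,8,8,8,8,9,11,12,12,13,13,13,13,14,15,35]

Scan for sites:
  WciIII GATC/4: at [29, 34, 46, 52, 79, 129, 182, 188, 225, 231, 237] ⇒ [33, 38, 50, 56, 83, 133, 186, 192, 229, 235, 241]
  EstIII GGTCG/2: at [6, 19, 62, 70, 96, 135, 149, 157, 164, 177, 192, 205, 214] ⇒ [8, 21, 64, 72, 98, 137, 151, 159, 166, 179, 194, 207, 216]

Pooled cuts: [8, 21, 33, 38, 50, 56, 64, 72, 83, 98, 133, 137, 151, 159, 166, 179, 186, 192, 194, 207, 216, 229, 235, 241]

Fragments:
  [0,8): 8 bp
  [8,21): 13 bp
  [21,33): 12 bp
  [33,38): 5 bp
  [38,50): 12 bp
  [50,56): 6 bp
  [56,64): 8 bp
  [64,72): 8 bp
  [72,83): 11 bp
  [83,98): 15 bp
  [98,133): 35 bp
  [133,137): 4 bp
  [137,151): 14 bp
  [151,159): 8 bp
  [159,166): 7 bp
  [166,179): 13 bp
  [179,186): 7 bp
  [186,192): 6 bp
  [192,194): 2 bp
  [194,207): 13 bp
  [207,216): 9 bp
  [216,229): 13 bp
  [229,235): 6 bp
  [235,241): 6 bp
  [241,248): 7 bp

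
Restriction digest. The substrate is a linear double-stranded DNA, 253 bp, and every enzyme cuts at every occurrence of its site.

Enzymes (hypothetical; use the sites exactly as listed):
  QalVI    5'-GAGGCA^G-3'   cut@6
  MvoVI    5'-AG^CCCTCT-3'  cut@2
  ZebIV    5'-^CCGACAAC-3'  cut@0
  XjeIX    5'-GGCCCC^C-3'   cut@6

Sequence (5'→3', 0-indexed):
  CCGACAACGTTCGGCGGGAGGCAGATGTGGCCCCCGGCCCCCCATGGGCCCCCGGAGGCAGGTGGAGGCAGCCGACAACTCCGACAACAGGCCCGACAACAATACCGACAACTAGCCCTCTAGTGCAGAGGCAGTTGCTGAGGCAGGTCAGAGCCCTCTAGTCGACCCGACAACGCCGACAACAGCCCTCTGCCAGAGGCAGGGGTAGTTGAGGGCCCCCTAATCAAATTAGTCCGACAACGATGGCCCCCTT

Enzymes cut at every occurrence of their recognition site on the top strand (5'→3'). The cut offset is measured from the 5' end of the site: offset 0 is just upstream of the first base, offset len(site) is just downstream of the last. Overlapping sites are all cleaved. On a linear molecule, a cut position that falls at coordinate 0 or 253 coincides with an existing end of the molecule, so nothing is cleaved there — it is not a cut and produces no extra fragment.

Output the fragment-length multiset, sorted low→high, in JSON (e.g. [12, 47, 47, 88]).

Site scan:
  QalVI (GAGGCAG, off=6): starts [17, 54, 64, 127, 139, 195] → cuts [23, 60, 70, 133, 145, 201]
  MvoVI (AGCCCTCT, off=2): starts [113, 151, 183] → cuts [115, 153, 185]
  ZebIV (CCGACAAC, off=0): starts [0, 71, 80, 92, 104, 166, 175, 233] → cuts [71, 80, 92, 104, 166, 175, 233] (position 0 is a terminus of the linear molecule — no cut)
  XjeIX (GGCCCCC, off=6): starts [28, 35, 46, 213, 244] → cuts [34, 41, 52, 219, 250]

Pooled cuts: [23, 34, 41, 52, 60, 70, 71, 80, 92, 104, 115, 133, 145, 153, 166, 175, 185, 201, 219, 233, 250]

Fragments:
  [0,23): 23 bp
  [23,34): 11 bp
  [34,41): 7 bp
  [41,52): 11 bp
  [52,60): 8 bp
  [60,70): 10 bp
  [70,71): 1 bp
  [71,80): 9 bp
  [80,92): 12 bp
  [92,104): 12 bp
  [104,115): 11 bp
  [115,133): 18 bp
  [133,145): 12 bp
  [145,153): 8 bp
  [153,166): 13 bp
  [166,175): 9 bp
  [175,185): 10 bp
  [185,201): 16 bp
  [201,219): 18 bp
  [219,233): 14 bp
  [233,250): 17 bp
  [250,253): 3 bp

[1,3,7,8,8,9,9,10,10,11,11,11,12,12,12,13,14,16,17,18,18,23]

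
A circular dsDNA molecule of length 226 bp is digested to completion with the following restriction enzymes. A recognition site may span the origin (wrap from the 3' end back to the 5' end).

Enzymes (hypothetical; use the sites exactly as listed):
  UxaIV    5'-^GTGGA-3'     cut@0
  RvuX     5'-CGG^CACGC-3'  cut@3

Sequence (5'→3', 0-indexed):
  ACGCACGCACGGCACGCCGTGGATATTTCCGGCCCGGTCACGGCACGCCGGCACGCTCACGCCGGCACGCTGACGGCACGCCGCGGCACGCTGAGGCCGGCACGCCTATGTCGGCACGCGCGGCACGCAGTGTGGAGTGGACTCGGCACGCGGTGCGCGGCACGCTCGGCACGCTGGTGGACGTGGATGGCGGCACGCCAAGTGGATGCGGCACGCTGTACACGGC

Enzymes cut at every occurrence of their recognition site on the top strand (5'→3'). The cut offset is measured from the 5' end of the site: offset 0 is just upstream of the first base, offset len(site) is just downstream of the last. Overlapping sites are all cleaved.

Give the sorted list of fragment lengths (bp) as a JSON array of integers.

Per-enzyme occurrences:
  UxaIV (GTGGA, off=0): starts [18, 131, 136, 176, 182, 201] → cuts [18, 131, 136, 176, 182, 201]
  RvuX (CGGCACGC, off=3): starts [9, 40, 48, 62, 73, 83, 97, 111, 120, 143, 157, 166, 190, 208, 222] → cuts [12, 43, 51, 65, 76, 86, 100, 114, 123, 146, 160, 169, 193, 211, 225]

All cut coordinates (distinct, sorted): [12, 18, 43, 51, 65, 76, 86, 100, 114, 123, 131, 136, 146, 160, 169, 176, 182, 193, 201, 211, 225]

Fragment lengths:
  12→18: 6 bp
  18→43: 25 bp
  43→51: 8 bp
  51→65: 14 bp
  65→76: 11 bp
  76→86: 10 bp
  86→100: 14 bp
  100→114: 14 bp
  114→123: 9 bp
  123→131: 8 bp
  131→136: 5 bp
  136→146: 10 bp
  146→160: 14 bp
  160→169: 9 bp
  169→176: 7 bp
  176→182: 6 bp
  182→193: 11 bp
  193→201: 8 bp
  201→211: 10 bp
  211→225: 14 bp
  225→12 (wrap): 226-225+12 = 13 bp

[5,6,6,7,8,8,8,9,9,10,10,10,11,11,13,14,14,14,14,14,25]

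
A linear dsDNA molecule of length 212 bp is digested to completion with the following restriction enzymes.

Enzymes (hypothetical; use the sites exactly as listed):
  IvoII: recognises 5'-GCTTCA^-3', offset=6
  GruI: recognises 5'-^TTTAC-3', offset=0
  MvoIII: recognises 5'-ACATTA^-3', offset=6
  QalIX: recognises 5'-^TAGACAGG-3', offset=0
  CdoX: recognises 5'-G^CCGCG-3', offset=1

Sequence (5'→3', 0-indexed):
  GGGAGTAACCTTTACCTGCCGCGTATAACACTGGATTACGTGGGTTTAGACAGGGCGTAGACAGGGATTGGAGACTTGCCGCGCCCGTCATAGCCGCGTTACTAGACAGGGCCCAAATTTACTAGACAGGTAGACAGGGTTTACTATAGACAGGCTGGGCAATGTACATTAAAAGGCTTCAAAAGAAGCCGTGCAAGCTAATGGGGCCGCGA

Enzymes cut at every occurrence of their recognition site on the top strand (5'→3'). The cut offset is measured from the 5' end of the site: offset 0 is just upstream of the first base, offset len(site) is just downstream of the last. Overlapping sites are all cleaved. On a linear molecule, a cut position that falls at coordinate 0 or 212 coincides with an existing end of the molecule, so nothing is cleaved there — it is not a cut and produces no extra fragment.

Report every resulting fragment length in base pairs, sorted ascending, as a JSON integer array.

[5,6,7,8,8,9,9,10,10,11,15,15,21,25,25,28]

Site scan:
  IvoII (GCTTCA, off=6): starts [175] → cuts [181]
  GruI (TTTAC, off=0): starts [10, 117, 139] → cuts [10, 117, 139]
  MvoIII (ACATTA, off=6): starts [165] → cuts [171]
  QalIX (TAGACAGG, off=0): starts [46, 57, 102, 122, 130, 146] → cuts [46, 57, 102, 122, 130, 146]
  CdoX (GCCGCG, off=1): starts [17, 77, 92, 205] → cuts [18, 78, 93, 206]

All cut coordinates (distinct, sorted): [10, 18, 46, 57, 78, 93, 102, 117, 122, 130, 139, 146, 171, 181, 206]

Fragment lengths:
  [0,10): 10 bp
  [10,18): 8 bp
  [18,46): 28 bp
  [46,57): 11 bp
  [57,78): 21 bp
  [78,93): 15 bp
  [93,102): 9 bp
  [102,117): 15 bp
  [117,122): 5 bp
  [122,130): 8 bp
  [130,139): 9 bp
  [139,146): 7 bp
  [146,171): 25 bp
  [171,181): 10 bp
  [181,206): 25 bp
  [206,212): 6 bp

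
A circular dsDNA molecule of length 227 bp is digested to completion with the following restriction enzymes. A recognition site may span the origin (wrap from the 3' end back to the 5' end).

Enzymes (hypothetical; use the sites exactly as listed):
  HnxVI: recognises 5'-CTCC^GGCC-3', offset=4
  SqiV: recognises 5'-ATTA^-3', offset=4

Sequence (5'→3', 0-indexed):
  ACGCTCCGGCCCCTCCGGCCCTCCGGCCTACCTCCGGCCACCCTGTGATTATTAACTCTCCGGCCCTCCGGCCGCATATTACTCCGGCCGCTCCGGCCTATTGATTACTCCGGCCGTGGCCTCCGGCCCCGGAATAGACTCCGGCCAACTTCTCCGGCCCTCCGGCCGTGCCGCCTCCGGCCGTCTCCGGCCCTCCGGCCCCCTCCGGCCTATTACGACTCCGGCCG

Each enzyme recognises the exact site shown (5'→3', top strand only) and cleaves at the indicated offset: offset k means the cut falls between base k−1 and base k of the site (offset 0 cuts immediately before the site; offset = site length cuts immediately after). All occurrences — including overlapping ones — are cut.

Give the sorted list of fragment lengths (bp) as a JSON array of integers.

[3,4,4,7,7,8,8,8,8,9,9,9,10,10,11,12,12,13,13,13,15,16,18]

Site scan:
  HnxVI (CTCCGGCC, off=4): starts [3, 12, 20, 31, 57, 65, 81, 90, 107, 120, 138, 151, 159, 174, 184, 192, 202, 218] → cuts [7, 16, 24, 35, 61, 69, 85, 94, 111, 124, 142, 155, 163, 178, 188, 196, 206, 222]
  SqiV (ATTA, off=4): starts [47, 50, 77, 103, 211] → cuts [51, 54, 81, 107, 215]

All cut coordinates (distinct, sorted): [7, 16, 24, 35, 51, 54, 61, 69, 81, 85, 94, 107, 111, 124, 142, 155, 163, 178, 188, 196, 206, 215, 222]

Fragments:
  7→16: 9 bp
  16→24: 8 bp
  24→35: 11 bp
  35→51: 16 bp
  51→54: 3 bp
  54→61: 7 bp
  61→69: 8 bp
  69→81: 12 bp
  81→85: 4 bp
  85→94: 9 bp
  94→107: 13 bp
  107→111: 4 bp
  111→124: 13 bp
  124→142: 18 bp
  142→155: 13 bp
  155→163: 8 bp
  163→178: 15 bp
  178→188: 10 bp
  188→196: 8 bp
  196→206: 10 bp
  206→215: 9 bp
  215→222: 7 bp
  222→7 (wrap): 227-222+7 = 12 bp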